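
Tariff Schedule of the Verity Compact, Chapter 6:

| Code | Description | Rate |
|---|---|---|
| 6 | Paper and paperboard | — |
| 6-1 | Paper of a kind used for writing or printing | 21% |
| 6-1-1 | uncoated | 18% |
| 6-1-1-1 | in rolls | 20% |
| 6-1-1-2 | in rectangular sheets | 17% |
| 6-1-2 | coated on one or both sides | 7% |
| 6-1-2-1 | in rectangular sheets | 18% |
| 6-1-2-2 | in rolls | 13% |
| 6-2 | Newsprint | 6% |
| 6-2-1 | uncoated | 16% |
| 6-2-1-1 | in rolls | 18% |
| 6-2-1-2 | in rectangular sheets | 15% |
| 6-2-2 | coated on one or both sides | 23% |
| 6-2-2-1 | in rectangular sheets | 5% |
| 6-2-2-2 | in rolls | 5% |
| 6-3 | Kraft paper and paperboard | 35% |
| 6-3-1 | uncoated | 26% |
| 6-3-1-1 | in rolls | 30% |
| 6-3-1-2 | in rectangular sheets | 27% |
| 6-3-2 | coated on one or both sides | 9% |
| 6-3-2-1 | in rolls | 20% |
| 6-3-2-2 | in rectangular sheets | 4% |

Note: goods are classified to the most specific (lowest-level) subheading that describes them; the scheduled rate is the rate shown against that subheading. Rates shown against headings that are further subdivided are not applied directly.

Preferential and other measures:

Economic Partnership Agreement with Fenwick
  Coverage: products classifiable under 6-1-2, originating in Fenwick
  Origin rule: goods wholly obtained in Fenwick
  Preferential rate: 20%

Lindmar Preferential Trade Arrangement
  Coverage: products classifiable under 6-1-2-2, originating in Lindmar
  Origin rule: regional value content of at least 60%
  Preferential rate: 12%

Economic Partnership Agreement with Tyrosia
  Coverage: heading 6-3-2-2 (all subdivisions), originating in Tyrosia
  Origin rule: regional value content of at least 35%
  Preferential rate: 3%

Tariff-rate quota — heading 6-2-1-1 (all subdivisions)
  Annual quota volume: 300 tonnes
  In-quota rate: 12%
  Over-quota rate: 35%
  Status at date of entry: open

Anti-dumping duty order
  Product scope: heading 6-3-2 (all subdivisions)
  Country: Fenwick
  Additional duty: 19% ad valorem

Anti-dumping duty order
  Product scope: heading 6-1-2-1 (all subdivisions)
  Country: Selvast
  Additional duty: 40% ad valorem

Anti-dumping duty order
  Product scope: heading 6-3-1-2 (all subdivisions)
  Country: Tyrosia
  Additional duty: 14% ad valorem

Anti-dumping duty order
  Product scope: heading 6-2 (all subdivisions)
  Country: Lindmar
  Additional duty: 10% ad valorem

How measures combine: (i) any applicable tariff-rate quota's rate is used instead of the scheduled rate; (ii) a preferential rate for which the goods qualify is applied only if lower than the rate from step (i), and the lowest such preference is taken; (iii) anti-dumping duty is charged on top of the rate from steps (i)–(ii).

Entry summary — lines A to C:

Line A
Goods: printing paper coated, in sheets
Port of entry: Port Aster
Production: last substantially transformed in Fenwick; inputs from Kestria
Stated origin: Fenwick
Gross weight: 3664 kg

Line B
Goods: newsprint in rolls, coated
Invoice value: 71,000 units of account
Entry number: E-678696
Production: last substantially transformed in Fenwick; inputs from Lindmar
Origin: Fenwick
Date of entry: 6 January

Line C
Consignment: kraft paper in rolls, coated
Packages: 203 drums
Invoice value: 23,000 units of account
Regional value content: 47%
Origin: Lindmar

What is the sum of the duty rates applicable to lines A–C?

Line A: printing paper → 6-1; coated → 6-1-2; in sheets → 6-1-2-1. Scheduled 18%. Fenwick agreement on 6-1-2: not wholly obtained. → 18%.
Line B: newsprint → 6-2; coated → 6-2-2; in rolls → 6-2-2-2. Scheduled 5%. Fenwick agreement on 6-1-2: 6-2-2-2 not covered. → 5%.
Line C: kraft paper → 6-3; coated → 6-3-2; in rolls → 6-3-2-1. Scheduled 20%. Lindmar agreement on 6-1-2-2: 6-3-2-1 not covered. → 20%.
Sum: 18% + 5% + 20% = 43%.

43%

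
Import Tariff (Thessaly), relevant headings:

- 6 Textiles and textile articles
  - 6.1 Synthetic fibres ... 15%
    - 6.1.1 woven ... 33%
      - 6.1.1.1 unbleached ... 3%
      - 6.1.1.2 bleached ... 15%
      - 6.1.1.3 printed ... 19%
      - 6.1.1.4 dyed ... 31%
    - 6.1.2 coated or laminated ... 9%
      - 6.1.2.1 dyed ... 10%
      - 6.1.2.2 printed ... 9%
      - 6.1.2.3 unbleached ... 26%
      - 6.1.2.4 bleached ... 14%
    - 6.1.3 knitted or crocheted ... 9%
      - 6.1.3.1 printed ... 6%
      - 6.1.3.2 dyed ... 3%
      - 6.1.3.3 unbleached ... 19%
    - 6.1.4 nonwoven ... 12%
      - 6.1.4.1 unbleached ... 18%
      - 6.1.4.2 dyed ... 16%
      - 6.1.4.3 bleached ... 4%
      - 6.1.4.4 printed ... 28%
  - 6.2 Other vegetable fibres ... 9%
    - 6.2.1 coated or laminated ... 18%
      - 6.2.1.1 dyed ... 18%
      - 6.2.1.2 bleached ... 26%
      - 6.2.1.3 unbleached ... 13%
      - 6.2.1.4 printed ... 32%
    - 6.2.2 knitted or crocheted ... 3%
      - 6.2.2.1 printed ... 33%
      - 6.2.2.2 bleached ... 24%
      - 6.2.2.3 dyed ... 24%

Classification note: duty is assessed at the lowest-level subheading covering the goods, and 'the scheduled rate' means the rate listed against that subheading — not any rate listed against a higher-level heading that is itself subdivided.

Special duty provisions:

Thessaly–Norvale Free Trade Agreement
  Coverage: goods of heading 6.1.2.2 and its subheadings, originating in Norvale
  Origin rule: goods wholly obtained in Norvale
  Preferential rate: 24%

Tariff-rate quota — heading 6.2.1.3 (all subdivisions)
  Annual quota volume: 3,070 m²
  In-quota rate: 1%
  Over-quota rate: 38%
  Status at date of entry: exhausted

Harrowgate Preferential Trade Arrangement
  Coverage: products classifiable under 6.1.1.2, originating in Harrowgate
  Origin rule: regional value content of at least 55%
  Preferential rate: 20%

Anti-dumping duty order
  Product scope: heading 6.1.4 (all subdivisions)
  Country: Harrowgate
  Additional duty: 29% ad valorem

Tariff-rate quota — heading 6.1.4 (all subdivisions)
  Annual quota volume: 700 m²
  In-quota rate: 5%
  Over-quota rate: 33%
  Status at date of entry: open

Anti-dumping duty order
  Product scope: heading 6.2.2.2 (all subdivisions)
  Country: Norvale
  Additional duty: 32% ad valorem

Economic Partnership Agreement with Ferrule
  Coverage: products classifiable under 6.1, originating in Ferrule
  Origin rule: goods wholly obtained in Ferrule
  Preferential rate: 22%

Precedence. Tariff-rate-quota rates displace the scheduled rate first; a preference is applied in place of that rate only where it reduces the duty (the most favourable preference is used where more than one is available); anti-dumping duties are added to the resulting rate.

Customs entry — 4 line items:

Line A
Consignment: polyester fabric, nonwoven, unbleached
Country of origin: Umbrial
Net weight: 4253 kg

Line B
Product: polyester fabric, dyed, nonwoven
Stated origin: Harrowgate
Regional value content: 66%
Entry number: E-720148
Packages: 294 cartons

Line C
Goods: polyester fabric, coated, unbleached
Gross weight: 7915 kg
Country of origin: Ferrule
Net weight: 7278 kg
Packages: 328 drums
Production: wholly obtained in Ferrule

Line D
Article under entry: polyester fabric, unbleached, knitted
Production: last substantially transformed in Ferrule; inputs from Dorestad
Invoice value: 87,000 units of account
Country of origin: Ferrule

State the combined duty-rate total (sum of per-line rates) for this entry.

Line A: polyester → 6.1; nonwoven → 6.1.4; unbleached → 6.1.4.1. Scheduled 18%. quota on 6.1.4 open → in-quota 5%. → 5%.
Line B: polyester → 6.1; nonwoven → 6.1.4; dyed → 6.1.4.2. Scheduled 16%. quota on 6.1.4 open → in-quota 5%; Harrowgate agreement on 6.1.1.2: 6.1.4.2 not covered; anti-dumping (Harrowgate, 6.1.4): +29%; total 5% + 29% = 34%. → 34%.
Line C: polyester → 6.1; coated → 6.1.2; unbleached → 6.1.2.3. Scheduled 26%. Ferrule agreement on 6.1: wholly obtained → 22% available; preferential 22%. → 22%.
Line D: polyester → 6.1; knitted → 6.1.3; unbleached → 6.1.3.3. Scheduled 19%. Ferrule agreement on 6.1: not wholly obtained. → 19%.
Sum: 5% + 34% + 22% + 19% = 80%.

80%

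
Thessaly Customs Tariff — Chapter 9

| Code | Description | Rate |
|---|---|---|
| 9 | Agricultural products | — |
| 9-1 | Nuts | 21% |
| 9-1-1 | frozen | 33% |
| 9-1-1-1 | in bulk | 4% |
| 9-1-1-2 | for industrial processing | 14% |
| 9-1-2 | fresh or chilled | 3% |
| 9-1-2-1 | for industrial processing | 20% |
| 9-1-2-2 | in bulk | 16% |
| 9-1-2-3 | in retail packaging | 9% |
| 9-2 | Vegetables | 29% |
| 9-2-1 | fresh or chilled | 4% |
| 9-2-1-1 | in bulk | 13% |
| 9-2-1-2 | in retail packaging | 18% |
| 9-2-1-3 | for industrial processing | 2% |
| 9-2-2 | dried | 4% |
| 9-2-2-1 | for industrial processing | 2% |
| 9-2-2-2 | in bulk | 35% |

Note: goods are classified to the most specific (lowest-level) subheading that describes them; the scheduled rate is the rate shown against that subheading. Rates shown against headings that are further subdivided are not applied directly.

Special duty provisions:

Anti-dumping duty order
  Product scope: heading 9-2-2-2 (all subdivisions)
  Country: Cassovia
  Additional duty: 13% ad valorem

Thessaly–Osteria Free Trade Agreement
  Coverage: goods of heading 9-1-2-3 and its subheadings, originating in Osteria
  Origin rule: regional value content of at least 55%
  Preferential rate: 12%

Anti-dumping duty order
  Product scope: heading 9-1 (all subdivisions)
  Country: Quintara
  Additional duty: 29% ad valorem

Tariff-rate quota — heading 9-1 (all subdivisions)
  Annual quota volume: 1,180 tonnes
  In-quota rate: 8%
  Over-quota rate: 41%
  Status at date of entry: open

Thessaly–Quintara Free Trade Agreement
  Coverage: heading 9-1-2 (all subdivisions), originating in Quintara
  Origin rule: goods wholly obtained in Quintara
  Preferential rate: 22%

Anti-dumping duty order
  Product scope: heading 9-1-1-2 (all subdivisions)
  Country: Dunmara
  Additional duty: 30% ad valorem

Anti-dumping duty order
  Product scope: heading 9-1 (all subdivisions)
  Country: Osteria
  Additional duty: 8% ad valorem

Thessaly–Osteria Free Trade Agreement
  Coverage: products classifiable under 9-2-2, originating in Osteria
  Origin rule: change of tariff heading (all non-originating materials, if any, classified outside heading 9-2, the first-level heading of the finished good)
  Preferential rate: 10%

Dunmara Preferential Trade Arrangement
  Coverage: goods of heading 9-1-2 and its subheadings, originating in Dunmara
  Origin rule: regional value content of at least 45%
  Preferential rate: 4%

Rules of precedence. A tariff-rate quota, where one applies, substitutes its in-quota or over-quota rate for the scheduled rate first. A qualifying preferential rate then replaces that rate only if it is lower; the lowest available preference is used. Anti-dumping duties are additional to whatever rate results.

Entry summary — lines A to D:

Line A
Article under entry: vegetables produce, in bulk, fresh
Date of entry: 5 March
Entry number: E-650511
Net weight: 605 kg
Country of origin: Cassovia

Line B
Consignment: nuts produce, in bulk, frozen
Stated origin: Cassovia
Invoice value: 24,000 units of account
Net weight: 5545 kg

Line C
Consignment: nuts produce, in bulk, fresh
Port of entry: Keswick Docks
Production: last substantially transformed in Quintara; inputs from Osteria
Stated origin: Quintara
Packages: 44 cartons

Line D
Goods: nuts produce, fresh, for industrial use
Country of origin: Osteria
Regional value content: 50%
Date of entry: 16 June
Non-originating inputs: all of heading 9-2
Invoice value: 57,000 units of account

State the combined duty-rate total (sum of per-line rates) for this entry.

Line A: vegetables → 9-2; fresh → 9-2-1; in bulk → 9-2-1-1. Scheduled 13%. No special measure applies. → 13%.
Line B: nuts → 9-1; frozen → 9-1-1; in bulk → 9-1-1-1. Scheduled 4%. quota on 9-1 open → in-quota 8%. → 8%.
Line C: nuts → 9-1; fresh → 9-1-2; in bulk → 9-1-2-2. Scheduled 16%. quota on 9-1 open → in-quota 8%; Quintara agreement on 9-1-2: not wholly obtained; anti-dumping (Quintara, 9-1): +29%; total 8% + 29% = 37%. → 37%.
Line D: nuts → 9-1; fresh → 9-1-2; for industrial use → 9-1-2-1. Scheduled 20%. quota on 9-1 open → in-quota 8%; Osteria agreement on 9-1-2-3: 9-1-2-1 not covered; Osteria agreement on 9-2-2: 9-1-2-1 not covered; anti-dumping (Osteria, 9-1): +8%; total 8% + 8% = 16%. → 16%.
Sum: 13% + 8% + 37% + 16% = 74%.

74%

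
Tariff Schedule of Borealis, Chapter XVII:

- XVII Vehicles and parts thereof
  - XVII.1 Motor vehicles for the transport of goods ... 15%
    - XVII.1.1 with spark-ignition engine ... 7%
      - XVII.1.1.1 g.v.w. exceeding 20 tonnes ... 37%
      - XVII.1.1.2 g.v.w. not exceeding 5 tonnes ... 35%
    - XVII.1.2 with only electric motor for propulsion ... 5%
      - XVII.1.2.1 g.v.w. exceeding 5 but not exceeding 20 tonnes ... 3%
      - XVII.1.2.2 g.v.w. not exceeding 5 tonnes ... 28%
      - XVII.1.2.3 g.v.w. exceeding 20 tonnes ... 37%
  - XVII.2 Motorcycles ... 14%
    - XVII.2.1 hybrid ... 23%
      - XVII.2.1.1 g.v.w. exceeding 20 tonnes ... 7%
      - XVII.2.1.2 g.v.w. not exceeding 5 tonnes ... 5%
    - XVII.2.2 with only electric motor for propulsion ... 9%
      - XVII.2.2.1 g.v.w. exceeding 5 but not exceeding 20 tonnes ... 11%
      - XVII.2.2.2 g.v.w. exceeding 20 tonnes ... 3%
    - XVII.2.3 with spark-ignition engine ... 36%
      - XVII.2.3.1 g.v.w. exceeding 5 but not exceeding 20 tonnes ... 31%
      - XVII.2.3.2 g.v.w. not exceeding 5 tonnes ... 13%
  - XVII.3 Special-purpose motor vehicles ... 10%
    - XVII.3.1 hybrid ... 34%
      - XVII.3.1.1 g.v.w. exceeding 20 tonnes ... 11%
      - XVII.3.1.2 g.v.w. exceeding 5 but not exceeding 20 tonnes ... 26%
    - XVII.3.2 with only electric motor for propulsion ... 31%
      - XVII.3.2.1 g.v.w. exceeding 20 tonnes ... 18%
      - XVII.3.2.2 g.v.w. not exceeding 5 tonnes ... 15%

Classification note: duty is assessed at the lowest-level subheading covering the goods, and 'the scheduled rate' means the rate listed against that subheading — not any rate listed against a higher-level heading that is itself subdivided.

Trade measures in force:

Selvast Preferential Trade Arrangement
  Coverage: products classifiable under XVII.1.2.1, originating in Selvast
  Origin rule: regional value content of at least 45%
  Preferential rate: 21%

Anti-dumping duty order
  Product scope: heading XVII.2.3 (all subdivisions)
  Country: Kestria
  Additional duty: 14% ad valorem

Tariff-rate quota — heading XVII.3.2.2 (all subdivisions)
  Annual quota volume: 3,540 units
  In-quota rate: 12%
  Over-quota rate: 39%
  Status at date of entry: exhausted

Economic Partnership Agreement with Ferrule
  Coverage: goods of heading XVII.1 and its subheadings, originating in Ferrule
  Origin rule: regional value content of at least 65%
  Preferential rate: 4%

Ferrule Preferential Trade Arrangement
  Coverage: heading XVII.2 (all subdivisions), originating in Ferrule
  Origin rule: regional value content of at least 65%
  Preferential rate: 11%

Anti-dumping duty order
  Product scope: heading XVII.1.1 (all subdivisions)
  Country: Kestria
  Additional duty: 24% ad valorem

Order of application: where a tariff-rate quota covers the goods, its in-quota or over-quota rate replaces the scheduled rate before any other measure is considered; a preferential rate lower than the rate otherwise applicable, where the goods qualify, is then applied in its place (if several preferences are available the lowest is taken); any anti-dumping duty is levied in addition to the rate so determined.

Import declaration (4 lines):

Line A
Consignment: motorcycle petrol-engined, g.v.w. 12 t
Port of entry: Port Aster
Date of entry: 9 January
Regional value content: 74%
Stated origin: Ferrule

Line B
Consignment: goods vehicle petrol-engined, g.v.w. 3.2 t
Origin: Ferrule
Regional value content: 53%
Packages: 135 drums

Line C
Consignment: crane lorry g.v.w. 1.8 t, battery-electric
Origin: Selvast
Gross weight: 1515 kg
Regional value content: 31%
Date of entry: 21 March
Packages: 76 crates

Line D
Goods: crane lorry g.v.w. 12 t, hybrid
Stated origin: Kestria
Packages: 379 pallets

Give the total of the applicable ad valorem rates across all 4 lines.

111%

Line A: motorcycle → XVII.2; petrol-engined → XVII.2.3; g.v.w. 12 t → XVII.2.3.1. Scheduled 31%. Ferrule agreement on XVII.1: XVII.2.3.1 not covered; Ferrule agreement on XVII.2: RVC ≥ 65% → 11% available; preferential 11%. → 11%.
Line B: goods vehicle → XVII.1; petrol-engined → XVII.1.1; g.v.w. 3.2 t → XVII.1.1.2. Scheduled 35%. Ferrule agreement on XVII.1: RVC < 65%; Ferrule agreement on XVII.2: XVII.1.1.2 not covered. → 35%.
Line C: crane lorry → XVII.3; battery-electric → XVII.3.2; g.v.w. 1.8 t → XVII.3.2.2. Scheduled 15%. quota on XVII.3.2.2 exhausted → over-quota 39%; Selvast agreement on XVII.1.2.1: XVII.3.2.2 not covered. → 39%.
Line D: crane lorry → XVII.3; hybrid → XVII.3.1; g.v.w. 12 t → XVII.3.1.2. Scheduled 26%. No special measure applies. → 26%.
Sum: 11% + 35% + 39% + 26% = 111%.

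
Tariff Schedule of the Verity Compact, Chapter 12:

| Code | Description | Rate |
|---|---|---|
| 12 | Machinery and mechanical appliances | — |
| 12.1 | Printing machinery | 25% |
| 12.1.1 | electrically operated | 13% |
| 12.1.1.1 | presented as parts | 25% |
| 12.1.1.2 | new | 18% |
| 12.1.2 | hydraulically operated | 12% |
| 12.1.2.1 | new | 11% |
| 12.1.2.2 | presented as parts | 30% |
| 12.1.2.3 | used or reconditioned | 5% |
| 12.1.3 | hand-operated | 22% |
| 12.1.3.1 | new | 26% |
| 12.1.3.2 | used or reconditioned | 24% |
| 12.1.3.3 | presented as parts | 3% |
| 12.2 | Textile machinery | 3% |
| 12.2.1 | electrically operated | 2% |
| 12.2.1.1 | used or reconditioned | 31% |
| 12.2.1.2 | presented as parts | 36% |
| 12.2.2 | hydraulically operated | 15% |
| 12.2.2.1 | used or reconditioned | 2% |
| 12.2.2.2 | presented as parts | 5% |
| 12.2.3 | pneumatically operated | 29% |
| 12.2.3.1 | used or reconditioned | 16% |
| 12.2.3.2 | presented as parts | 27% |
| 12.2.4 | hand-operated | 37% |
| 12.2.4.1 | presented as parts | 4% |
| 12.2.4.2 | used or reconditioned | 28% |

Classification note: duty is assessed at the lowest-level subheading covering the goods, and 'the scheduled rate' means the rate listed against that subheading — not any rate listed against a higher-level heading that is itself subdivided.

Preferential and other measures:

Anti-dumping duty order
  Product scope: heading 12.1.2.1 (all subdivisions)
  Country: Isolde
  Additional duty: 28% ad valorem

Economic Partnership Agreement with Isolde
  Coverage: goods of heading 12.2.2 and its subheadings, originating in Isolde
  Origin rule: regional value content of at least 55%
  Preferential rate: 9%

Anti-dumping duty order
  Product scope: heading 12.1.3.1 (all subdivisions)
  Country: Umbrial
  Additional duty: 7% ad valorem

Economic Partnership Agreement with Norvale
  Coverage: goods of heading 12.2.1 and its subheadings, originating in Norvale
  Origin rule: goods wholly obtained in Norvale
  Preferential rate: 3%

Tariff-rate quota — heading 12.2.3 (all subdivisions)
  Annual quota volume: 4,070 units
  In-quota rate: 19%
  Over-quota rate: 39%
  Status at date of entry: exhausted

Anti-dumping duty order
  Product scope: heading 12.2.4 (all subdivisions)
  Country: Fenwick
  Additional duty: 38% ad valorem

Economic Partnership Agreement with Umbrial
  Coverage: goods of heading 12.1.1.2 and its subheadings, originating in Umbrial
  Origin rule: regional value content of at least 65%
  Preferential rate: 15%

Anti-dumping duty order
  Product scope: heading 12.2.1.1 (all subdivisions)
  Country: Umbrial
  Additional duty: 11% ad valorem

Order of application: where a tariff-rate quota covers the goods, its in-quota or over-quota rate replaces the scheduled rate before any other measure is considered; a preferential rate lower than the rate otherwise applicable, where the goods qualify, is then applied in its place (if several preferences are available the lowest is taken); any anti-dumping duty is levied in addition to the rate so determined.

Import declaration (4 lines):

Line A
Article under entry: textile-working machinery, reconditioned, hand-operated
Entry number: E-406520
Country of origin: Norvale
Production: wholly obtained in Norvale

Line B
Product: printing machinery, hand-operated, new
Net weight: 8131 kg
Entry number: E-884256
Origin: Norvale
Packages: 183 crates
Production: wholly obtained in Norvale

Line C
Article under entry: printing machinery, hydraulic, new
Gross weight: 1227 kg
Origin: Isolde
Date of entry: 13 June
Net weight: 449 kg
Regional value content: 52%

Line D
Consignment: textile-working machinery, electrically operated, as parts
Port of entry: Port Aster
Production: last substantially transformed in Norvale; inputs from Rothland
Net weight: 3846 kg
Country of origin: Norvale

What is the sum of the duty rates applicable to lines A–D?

129%

Line A: textile-working → 12.2; hand-operated → 12.2.4; reconditioned → 12.2.4.2. Scheduled 28%. Norvale agreement on 12.2.1: 12.2.4.2 not covered. → 28%.
Line B: printing → 12.1; hand-operated → 12.1.3; new → 12.1.3.1. Scheduled 26%. Norvale agreement on 12.2.1: 12.1.3.1 not covered. → 26%.
Line C: printing → 12.1; hydraulic → 12.1.2; new → 12.1.2.1. Scheduled 11%. Isolde agreement on 12.2.2: 12.1.2.1 not covered; anti-dumping (Isolde, 12.1.2.1): +28%; total 11% + 28% = 39%. → 39%.
Line D: textile-working → 12.2; electrically operated → 12.2.1; as parts → 12.2.1.2. Scheduled 36%. Norvale agreement on 12.2.1: not wholly obtained. → 36%.
Sum: 28% + 26% + 39% + 36% = 129%.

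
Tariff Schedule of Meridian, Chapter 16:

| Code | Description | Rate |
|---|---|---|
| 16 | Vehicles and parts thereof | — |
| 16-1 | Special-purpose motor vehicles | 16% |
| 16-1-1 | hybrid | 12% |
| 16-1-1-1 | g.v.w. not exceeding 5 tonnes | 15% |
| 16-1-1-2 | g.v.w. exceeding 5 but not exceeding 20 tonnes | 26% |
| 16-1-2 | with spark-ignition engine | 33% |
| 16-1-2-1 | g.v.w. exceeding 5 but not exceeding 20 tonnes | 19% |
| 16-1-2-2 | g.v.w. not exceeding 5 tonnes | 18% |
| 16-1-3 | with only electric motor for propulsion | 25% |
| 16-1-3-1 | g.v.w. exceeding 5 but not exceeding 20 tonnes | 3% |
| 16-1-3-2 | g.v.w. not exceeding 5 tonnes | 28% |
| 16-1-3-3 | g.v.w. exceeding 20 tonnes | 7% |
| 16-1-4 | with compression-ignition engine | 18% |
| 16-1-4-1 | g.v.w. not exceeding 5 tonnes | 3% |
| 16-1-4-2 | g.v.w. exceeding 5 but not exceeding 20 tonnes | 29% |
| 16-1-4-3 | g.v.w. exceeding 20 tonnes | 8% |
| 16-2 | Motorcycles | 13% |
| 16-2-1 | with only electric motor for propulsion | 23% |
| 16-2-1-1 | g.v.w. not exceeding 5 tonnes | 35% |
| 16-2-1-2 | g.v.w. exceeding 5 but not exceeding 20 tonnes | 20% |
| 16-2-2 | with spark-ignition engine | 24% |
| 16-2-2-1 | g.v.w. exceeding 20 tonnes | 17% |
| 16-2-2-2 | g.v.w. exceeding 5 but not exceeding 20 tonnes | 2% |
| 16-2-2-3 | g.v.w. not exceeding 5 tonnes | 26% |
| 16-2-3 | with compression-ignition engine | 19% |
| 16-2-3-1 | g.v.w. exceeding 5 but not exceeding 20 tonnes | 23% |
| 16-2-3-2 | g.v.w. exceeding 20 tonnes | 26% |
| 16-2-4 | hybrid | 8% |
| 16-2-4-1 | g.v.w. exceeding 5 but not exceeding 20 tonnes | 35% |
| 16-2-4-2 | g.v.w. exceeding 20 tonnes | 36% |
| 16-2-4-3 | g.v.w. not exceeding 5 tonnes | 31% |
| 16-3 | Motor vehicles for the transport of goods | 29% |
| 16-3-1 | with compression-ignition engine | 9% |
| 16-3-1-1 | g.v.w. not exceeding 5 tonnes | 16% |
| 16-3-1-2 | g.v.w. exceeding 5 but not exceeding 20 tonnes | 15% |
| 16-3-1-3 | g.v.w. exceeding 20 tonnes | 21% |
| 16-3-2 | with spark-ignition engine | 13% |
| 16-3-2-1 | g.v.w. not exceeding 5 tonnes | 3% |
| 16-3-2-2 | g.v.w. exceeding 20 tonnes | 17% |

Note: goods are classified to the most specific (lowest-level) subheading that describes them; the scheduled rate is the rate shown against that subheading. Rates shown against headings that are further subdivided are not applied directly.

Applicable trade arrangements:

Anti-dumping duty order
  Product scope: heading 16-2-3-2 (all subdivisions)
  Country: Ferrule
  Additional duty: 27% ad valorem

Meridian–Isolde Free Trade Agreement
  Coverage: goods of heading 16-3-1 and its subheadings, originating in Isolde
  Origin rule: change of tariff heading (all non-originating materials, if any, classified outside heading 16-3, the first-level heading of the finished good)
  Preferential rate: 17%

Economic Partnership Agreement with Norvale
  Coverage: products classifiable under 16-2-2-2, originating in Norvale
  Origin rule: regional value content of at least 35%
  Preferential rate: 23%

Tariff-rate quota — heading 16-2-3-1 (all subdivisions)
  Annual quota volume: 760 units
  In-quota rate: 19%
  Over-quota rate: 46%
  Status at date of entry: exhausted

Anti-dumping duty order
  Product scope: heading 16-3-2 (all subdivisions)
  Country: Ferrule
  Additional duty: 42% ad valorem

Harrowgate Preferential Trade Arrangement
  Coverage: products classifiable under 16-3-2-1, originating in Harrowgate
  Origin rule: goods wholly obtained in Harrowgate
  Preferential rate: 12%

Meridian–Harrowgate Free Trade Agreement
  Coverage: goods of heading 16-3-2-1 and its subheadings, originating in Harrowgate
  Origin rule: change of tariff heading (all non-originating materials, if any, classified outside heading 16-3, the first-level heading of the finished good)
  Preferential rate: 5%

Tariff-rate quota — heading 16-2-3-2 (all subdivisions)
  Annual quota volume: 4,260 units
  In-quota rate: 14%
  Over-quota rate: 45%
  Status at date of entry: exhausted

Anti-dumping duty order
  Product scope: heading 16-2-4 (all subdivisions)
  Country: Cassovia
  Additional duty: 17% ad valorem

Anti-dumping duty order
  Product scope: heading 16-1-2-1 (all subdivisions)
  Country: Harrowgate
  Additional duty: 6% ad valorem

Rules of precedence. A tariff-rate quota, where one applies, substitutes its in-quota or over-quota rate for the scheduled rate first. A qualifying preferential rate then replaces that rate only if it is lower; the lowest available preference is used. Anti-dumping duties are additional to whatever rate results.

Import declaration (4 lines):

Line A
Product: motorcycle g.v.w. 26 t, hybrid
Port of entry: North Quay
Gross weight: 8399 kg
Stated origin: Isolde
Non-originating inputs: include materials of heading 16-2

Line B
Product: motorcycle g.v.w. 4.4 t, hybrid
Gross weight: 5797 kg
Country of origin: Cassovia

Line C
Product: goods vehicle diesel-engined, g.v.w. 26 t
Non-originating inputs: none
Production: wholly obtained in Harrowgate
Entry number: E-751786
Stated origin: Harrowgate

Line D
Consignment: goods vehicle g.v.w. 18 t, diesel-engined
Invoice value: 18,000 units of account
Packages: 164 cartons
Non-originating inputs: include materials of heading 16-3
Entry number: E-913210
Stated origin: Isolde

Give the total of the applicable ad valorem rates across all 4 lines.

Line A: motorcycle → 16-2; hybrid → 16-2-4; g.v.w. 26 t → 16-2-4-2. Scheduled 36%. Isolde agreement on 16-3-1: 16-2-4-2 not covered. → 36%.
Line B: motorcycle → 16-2; hybrid → 16-2-4; g.v.w. 4.4 t → 16-2-4-3. Scheduled 31%. anti-dumping (Cassovia, 16-2-4): +17%; total 31% + 17% = 48%. → 48%.
Line C: goods vehicle → 16-3; diesel-engined → 16-3-1; g.v.w. 26 t → 16-3-1-3. Scheduled 21%. Harrowgate agreement on 16-3-2-1: 16-3-1-3 not covered; Harrowgate agreement on 16-3-2-1: 16-3-1-3 not covered. → 21%.
Line D: goods vehicle → 16-3; diesel-engined → 16-3-1; g.v.w. 18 t → 16-3-1-2. Scheduled 15%. Isolde agreement on 16-3-1: CTH not met. → 15%.
Sum: 36% + 48% + 21% + 15% = 120%.

120%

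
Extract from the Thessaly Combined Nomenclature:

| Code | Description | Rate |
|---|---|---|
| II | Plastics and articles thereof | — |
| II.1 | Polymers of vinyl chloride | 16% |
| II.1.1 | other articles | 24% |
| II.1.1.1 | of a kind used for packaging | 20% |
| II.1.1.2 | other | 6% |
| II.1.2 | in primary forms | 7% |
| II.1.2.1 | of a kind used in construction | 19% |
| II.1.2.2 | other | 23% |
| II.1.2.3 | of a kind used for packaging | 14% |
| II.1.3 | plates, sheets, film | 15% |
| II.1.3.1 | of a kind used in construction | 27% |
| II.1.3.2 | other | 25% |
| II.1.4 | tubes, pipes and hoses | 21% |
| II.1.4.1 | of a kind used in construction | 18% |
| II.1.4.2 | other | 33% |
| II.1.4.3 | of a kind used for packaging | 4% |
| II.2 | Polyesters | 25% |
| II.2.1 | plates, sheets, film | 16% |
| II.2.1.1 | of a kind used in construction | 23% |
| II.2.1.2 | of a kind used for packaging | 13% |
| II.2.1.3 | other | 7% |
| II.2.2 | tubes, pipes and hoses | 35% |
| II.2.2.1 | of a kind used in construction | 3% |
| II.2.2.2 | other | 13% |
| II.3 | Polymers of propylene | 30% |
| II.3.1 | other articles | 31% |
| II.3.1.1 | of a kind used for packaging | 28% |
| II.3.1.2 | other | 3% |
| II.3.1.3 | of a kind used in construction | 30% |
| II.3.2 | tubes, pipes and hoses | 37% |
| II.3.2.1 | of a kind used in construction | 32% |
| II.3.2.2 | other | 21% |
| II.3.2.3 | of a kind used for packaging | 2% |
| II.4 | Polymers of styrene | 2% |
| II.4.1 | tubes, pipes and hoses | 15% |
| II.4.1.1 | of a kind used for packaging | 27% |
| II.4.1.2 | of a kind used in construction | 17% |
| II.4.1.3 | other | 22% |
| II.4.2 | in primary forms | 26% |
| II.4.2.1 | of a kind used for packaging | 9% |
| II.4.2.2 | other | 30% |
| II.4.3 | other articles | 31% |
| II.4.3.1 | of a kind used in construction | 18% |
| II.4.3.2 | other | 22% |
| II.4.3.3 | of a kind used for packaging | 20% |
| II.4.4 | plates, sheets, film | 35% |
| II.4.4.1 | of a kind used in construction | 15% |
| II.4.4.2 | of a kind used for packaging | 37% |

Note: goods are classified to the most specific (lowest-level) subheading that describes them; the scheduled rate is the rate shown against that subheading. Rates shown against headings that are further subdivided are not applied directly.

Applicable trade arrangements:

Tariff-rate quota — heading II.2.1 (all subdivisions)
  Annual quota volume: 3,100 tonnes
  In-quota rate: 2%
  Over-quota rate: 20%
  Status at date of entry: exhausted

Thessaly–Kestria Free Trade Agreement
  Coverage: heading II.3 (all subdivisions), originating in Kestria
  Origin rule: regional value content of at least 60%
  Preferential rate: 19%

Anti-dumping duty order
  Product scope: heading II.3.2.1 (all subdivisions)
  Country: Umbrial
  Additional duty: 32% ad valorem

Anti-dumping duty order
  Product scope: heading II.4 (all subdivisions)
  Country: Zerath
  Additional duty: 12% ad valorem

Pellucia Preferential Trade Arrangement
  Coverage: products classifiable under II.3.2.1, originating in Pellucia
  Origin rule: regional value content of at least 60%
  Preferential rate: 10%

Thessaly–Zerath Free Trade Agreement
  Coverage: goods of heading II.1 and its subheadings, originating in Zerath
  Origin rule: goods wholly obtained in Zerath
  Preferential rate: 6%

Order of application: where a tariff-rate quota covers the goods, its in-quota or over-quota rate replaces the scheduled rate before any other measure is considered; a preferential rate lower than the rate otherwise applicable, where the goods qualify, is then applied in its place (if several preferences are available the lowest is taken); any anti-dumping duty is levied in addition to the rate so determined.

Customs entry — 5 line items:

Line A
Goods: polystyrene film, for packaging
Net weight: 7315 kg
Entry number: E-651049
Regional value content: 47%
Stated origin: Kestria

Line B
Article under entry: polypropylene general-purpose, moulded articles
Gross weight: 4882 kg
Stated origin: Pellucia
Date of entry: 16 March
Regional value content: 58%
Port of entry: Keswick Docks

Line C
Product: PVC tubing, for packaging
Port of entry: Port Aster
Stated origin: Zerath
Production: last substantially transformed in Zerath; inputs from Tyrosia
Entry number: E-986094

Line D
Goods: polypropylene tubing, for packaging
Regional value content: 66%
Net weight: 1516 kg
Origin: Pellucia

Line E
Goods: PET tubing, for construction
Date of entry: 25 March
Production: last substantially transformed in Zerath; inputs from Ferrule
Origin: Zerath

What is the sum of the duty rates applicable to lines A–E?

Line A: polystyrene → II.4; film → II.4.4; for packaging → II.4.4.2. Scheduled 37%. Kestria agreement on II.3: II.4.4.2 not covered. → 37%.
Line B: polypropylene → II.3; moulded articles → II.3.1; general-purpose → II.3.1.2. Scheduled 3%. Pellucia agreement on II.3.2.1: II.3.1.2 not covered. → 3%.
Line C: PVC → II.1; tubing → II.1.4; for packaging → II.1.4.3. Scheduled 4%. Zerath agreement on II.1: not wholly obtained. → 4%.
Line D: polypropylene → II.3; tubing → II.3.2; for packaging → II.3.2.3. Scheduled 2%. Pellucia agreement on II.3.2.1: II.3.2.3 not covered. → 2%.
Line E: PET → II.2; tubing → II.2.2; for construction → II.2.2.1. Scheduled 3%. Zerath agreement on II.1: II.2.2.1 not covered. → 3%.
Sum: 37% + 3% + 4% + 2% + 3% = 49%.

49%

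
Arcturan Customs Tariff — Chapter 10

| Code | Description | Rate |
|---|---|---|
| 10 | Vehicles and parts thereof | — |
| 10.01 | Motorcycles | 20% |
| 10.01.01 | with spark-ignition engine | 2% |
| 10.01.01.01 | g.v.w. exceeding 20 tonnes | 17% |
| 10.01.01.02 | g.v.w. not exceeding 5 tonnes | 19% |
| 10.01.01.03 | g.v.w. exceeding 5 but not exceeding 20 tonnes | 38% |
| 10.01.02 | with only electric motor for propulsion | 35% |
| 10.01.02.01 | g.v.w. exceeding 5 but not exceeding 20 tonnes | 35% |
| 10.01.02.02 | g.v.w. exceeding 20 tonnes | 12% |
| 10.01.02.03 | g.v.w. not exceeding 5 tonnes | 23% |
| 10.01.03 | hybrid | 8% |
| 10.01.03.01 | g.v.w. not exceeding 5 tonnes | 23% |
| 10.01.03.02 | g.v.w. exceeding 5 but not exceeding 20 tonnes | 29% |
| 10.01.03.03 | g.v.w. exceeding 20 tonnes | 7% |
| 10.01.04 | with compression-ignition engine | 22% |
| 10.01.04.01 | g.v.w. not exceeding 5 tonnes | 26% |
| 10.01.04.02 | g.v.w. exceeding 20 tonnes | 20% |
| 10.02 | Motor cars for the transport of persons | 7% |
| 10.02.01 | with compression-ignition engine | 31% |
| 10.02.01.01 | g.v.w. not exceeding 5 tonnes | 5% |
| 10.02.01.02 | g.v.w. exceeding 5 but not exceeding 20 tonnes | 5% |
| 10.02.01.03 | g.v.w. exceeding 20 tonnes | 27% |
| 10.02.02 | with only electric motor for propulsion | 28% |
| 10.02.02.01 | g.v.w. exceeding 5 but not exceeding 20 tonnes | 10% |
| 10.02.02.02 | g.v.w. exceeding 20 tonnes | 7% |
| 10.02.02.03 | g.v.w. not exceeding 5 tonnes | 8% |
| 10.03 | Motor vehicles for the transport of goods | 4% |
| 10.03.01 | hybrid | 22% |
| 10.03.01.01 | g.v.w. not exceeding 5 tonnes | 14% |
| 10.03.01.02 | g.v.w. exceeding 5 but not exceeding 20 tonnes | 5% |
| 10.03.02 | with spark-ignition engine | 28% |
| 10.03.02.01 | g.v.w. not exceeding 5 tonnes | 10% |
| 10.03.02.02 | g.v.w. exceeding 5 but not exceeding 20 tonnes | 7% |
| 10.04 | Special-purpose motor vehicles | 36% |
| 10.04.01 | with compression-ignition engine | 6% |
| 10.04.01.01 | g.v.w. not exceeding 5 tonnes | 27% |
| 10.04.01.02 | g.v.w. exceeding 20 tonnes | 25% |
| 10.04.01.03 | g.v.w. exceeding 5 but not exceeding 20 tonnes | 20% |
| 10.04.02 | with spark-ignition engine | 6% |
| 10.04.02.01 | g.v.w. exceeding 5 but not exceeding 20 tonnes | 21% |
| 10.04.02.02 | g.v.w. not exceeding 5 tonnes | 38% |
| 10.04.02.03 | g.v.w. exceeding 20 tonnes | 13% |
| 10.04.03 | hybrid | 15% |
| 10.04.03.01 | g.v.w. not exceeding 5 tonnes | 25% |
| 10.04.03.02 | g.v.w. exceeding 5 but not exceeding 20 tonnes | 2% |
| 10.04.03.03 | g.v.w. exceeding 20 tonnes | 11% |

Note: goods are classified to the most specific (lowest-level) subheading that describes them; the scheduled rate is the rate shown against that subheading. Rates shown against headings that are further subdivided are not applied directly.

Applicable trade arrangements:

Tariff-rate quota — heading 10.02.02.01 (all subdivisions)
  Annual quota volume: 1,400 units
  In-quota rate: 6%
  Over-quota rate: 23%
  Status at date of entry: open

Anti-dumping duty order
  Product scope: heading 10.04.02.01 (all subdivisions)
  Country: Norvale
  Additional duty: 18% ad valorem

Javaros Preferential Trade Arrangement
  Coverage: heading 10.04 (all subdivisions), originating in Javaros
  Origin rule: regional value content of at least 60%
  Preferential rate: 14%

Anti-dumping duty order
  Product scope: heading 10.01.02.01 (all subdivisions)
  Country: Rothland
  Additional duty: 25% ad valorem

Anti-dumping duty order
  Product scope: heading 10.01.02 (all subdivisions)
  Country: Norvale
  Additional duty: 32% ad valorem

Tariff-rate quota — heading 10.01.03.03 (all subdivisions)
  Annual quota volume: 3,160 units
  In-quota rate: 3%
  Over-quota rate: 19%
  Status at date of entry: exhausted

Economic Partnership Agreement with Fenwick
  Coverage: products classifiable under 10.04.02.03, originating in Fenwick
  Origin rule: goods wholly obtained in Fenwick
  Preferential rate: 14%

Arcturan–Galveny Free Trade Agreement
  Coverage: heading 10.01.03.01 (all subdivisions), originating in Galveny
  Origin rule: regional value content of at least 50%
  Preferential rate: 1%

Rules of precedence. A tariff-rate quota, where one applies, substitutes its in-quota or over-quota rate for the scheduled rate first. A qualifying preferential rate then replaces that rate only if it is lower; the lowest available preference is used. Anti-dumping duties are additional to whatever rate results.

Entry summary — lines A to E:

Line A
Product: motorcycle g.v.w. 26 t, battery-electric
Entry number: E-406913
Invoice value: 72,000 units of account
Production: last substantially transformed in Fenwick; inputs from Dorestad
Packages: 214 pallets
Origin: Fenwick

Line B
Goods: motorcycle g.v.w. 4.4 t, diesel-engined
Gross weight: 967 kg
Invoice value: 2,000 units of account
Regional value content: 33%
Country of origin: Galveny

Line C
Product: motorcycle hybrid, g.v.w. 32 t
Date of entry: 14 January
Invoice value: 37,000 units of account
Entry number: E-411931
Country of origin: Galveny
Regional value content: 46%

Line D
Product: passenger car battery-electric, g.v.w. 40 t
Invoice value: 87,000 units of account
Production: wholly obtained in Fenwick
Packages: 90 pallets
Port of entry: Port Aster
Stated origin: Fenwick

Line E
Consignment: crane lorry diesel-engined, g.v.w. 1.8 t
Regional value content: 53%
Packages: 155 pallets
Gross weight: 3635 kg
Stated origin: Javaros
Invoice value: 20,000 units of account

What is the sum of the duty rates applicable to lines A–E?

91%

Line A: motorcycle → 10.01; battery-electric → 10.01.02; g.v.w. 26 t → 10.01.02.02. Scheduled 12%. Fenwick agreement on 10.04.02.03: 10.01.02.02 not covered. → 12%.
Line B: motorcycle → 10.01; diesel-engined → 10.01.04; g.v.w. 4.4 t → 10.01.04.01. Scheduled 26%. Galveny agreement on 10.01.03.01: 10.01.04.01 not covered. → 26%.
Line C: motorcycle → 10.01; hybrid → 10.01.03; g.v.w. 32 t → 10.01.03.03. Scheduled 7%. quota on 10.01.03.03 exhausted → over-quota 19%; Galveny agreement on 10.01.03.01: 10.01.03.03 not covered. → 19%.
Line D: passenger car → 10.02; battery-electric → 10.02.02; g.v.w. 40 t → 10.02.02.02. Scheduled 7%. Fenwick agreement on 10.04.02.03: 10.02.02.02 not covered. → 7%.
Line E: crane lorry → 10.04; diesel-engined → 10.04.01; g.v.w. 1.8 t → 10.04.01.01. Scheduled 27%. Javaros agreement on 10.04: RVC < 60%. → 27%.
Sum: 12% + 26% + 19% + 7% + 27% = 91%.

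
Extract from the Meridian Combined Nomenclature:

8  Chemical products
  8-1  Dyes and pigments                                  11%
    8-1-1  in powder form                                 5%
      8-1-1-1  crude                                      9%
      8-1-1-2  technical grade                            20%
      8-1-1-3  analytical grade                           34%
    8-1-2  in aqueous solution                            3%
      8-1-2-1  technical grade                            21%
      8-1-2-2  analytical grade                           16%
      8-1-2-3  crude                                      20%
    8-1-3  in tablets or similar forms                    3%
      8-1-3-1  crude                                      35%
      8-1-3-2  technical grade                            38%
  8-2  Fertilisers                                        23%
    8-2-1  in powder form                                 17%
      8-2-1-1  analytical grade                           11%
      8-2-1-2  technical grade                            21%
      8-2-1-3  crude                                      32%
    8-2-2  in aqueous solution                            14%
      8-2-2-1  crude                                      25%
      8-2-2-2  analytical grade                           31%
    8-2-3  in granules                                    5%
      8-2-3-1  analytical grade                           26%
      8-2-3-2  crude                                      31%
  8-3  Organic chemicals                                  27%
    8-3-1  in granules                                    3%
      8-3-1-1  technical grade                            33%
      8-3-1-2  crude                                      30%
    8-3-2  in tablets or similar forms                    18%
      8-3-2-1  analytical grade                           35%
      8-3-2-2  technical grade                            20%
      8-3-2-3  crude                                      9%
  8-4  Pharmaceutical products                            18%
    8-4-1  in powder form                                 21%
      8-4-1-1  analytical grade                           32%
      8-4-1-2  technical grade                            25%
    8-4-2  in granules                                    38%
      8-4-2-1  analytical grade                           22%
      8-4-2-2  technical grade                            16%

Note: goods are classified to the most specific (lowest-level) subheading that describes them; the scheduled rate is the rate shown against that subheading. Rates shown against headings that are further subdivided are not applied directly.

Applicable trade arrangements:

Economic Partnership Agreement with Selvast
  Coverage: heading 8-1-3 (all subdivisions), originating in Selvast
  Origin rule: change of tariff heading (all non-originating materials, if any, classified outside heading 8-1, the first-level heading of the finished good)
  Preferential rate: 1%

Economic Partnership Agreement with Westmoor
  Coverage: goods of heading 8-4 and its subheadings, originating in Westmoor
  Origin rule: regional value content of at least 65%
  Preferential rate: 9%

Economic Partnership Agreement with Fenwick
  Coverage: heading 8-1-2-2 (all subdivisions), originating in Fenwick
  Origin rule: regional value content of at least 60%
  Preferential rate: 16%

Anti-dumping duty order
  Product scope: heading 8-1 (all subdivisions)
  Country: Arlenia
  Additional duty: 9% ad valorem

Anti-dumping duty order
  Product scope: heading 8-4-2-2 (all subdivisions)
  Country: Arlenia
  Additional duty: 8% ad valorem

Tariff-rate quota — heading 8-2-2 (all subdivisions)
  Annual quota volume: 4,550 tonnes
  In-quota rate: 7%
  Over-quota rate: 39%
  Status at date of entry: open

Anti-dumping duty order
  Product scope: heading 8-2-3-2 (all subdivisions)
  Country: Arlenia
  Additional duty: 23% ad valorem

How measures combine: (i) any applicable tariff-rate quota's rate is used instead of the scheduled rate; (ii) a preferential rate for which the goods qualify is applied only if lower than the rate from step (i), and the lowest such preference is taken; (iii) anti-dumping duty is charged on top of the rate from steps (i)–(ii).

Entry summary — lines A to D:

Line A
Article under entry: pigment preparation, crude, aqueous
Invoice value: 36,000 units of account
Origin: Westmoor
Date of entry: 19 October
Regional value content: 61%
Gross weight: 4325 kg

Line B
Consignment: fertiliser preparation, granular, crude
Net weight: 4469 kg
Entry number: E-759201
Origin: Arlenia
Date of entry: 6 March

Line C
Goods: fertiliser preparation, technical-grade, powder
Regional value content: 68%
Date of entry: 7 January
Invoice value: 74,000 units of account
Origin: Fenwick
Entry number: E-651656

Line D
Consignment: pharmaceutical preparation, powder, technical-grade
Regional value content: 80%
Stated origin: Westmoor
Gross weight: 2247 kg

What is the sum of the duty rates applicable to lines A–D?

104%

Line A: pigment → 8-1; aqueous → 8-1-2; crude → 8-1-2-3. Scheduled 20%. Westmoor agreement on 8-4: 8-1-2-3 not covered. → 20%.
Line B: fertiliser → 8-2; granular → 8-2-3; crude → 8-2-3-2. Scheduled 31%. anti-dumping (Arlenia, 8-2-3-2): +23%; total 31% + 23% = 54%. → 54%.
Line C: fertiliser → 8-2; powder → 8-2-1; technical-grade → 8-2-1-2. Scheduled 21%. Fenwick agreement on 8-1-2-2: 8-2-1-2 not covered. → 21%.
Line D: pharmaceutical → 8-4; powder → 8-4-1; technical-grade → 8-4-1-2. Scheduled 25%. Westmoor agreement on 8-4: RVC ≥ 65% → 9% available; preferential 9%. → 9%.
Sum: 20% + 54% + 21% + 9% = 104%.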